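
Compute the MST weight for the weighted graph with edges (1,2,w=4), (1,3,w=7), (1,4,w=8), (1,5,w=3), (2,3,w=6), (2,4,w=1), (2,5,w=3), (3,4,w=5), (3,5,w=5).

Apply Kruskal's algorithm (sort edges by weight, add if no cycle):

Sorted edges by weight:
  (2,4) w=1
  (1,5) w=3
  (2,5) w=3
  (1,2) w=4
  (3,5) w=5
  (3,4) w=5
  (2,3) w=6
  (1,3) w=7
  (1,4) w=8

Add edge (2,4) w=1 -- no cycle. Running total: 1
Add edge (1,5) w=3 -- no cycle. Running total: 4
Add edge (2,5) w=3 -- no cycle. Running total: 7
Skip edge (1,2) w=4 -- would create cycle
Add edge (3,5) w=5 -- no cycle. Running total: 12

MST edges: (2,4,w=1), (1,5,w=3), (2,5,w=3), (3,5,w=5)
Total MST weight: 1 + 3 + 3 + 5 = 12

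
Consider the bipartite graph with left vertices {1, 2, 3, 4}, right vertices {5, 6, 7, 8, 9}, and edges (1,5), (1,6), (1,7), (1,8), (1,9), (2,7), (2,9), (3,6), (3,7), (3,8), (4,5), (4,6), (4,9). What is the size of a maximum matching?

Step 1: List the neighbors of each left vertex:
  1: 5, 6, 7, 8, 9
  2: 7, 9
  3: 6, 7, 8
  4: 5, 6, 9

Step 2: Greedily match left vertices, then look for augmenting paths:
  Match 1 -- 5
  Match 2 -- 7
  Match 3 -- 6
  Match 4 -- 9
  No augmenting path remains.

Step 3: Verify this is maximum:
  Matching size 4 = min(|L|, |R|) = min(4, 5), which is an upper bound, so this matching is maximum.

Maximum matching: {(1,5), (2,7), (3,6), (4,9)}
Size: 4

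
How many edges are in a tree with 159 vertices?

A tree on n vertices always has exactly n - 1 edges.
For n = 159: edges = 159 - 1 = 158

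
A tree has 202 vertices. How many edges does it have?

A tree on n vertices always has exactly n - 1 edges.
For n = 202: edges = 202 - 1 = 201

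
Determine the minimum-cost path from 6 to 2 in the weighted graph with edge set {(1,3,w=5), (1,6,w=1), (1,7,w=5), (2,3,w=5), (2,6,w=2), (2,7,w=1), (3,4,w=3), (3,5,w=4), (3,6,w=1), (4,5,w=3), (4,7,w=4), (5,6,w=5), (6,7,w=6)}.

Step 1: Build adjacency list with weights:
  1: 3(w=5), 6(w=1), 7(w=5)
  2: 3(w=5), 6(w=2), 7(w=1)
  3: 1(w=5), 2(w=5), 4(w=3), 5(w=4), 6(w=1)
  4: 3(w=3), 5(w=3), 7(w=4)
  5: 3(w=4), 4(w=3), 6(w=5)
  6: 1(w=1), 2(w=2), 3(w=1), 5(w=5), 7(w=6)
  7: 1(w=5), 2(w=1), 4(w=4), 6(w=6)

Step 2: Apply Dijkstra's algorithm from vertex 6:
  Visit vertex 6 (distance=0)
    Update dist[1] = 1
    Update dist[2] = 2
    Update dist[3] = 1
    Update dist[5] = 5
    Update dist[7] = 6
  Visit vertex 1 (distance=1)
  Visit vertex 3 (distance=1)
    Update dist[4] = 4
  Visit vertex 2 (distance=2)
    Update dist[7] = 3

Step 3: Shortest path: 6 -> 2
Total weight: 2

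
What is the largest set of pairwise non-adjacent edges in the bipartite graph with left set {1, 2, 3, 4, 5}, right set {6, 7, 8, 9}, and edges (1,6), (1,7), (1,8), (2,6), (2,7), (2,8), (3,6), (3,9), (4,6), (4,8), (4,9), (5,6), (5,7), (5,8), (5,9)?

Step 1: List the neighbors of each left vertex:
  1: 6, 7, 8
  2: 6, 7, 8
  3: 6, 9
  4: 6, 8, 9
  5: 6, 7, 8, 9

Step 2: Greedily match left vertices, then look for augmenting paths:
  Match 1 -- 6
  Match 2 -- 7
  Match 3 -- 9
  Match 4 -- 8
  No augmenting path remains.

Step 3: Verify this is maximum:
  Matching size 4 = min(|L|, |R|) = min(5, 4), which is an upper bound, so this matching is maximum.

Maximum matching: {(1,6), (2,7), (3,9), (4,8)}
Size: 4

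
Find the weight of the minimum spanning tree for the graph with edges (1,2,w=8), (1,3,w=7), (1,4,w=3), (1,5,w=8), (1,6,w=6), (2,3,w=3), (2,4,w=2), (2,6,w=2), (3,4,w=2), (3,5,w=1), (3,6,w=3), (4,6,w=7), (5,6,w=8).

Apply Kruskal's algorithm (sort edges by weight, add if no cycle):

Sorted edges by weight:
  (3,5) w=1
  (2,4) w=2
  (2,6) w=2
  (3,4) w=2
  (1,4) w=3
  (2,3) w=3
  (3,6) w=3
  (1,6) w=6
  (1,3) w=7
  (4,6) w=7
  (1,2) w=8
  (1,5) w=8
  (5,6) w=8

Add edge (3,5) w=1 -- no cycle. Running total: 1
Add edge (2,4) w=2 -- no cycle. Running total: 3
Add edge (2,6) w=2 -- no cycle. Running total: 5
Add edge (3,4) w=2 -- no cycle. Running total: 7
Add edge (1,4) w=3 -- no cycle. Running total: 10

MST edges: (3,5,w=1), (2,4,w=2), (2,6,w=2), (3,4,w=2), (1,4,w=3)
Total MST weight: 1 + 2 + 2 + 2 + 3 = 10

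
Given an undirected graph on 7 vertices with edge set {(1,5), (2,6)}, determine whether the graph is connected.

Step 1: Build adjacency list from edges:
  1: 5
  2: 6
  3: (none)
  4: (none)
  5: 1
  6: 2
  7: (none)

Step 2: Run BFS/DFS from vertex 1:
  Visited: {1, 5}
  Reached 2 of 7 vertices

Step 3: Only 2 of 7 vertices reached. Graph is disconnected.
Connected components: {1, 5}, {2, 6}, {3}, {4}, {7}
Answer: No, the graph is not connected (5 components).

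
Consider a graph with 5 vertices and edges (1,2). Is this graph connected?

Step 1: Build adjacency list from edges:
  1: 2
  2: 1
  3: (none)
  4: (none)
  5: (none)

Step 2: Run BFS/DFS from vertex 1:
  Visited: {1, 2}
  Reached 2 of 5 vertices

Step 3: Only 2 of 5 vertices reached. Graph is disconnected.
Connected components: {1, 2}, {3}, {4}, {5}
Answer: No, the graph is not connected (4 components).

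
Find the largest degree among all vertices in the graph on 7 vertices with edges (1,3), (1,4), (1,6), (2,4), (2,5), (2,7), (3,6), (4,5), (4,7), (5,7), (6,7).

Step 1: Count edges incident to each vertex:
  deg(1) = 3 (neighbors: 3, 4, 6)
  deg(2) = 3 (neighbors: 4, 5, 7)
  deg(3) = 2 (neighbors: 1, 6)
  deg(4) = 4 (neighbors: 1, 2, 5, 7)
  deg(5) = 3 (neighbors: 2, 4, 7)
  deg(6) = 3 (neighbors: 1, 3, 7)
  deg(7) = 4 (neighbors: 2, 4, 5, 6)

Step 2: Find maximum:
  max(3, 3, 2, 4, 3, 3, 4) = 4 (vertex 4)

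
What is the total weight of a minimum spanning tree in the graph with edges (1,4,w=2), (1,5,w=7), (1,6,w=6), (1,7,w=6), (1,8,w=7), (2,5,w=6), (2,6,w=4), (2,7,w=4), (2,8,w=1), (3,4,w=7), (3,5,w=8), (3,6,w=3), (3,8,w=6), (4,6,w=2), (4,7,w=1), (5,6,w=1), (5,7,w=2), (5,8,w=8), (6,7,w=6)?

Apply Kruskal's algorithm (sort edges by weight, add if no cycle):

Sorted edges by weight:
  (2,8) w=1
  (4,7) w=1
  (5,6) w=1
  (1,4) w=2
  (4,6) w=2
  (5,7) w=2
  (3,6) w=3
  (2,6) w=4
  (2,7) w=4
  (1,6) w=6
  (1,7) w=6
  (2,5) w=6
  (3,8) w=6
  (6,7) w=6
  (1,5) w=7
  (1,8) w=7
  (3,4) w=7
  (3,5) w=8
  (5,8) w=8

Add edge (2,8) w=1 -- no cycle. Running total: 1
Add edge (4,7) w=1 -- no cycle. Running total: 2
Add edge (5,6) w=1 -- no cycle. Running total: 3
Add edge (1,4) w=2 -- no cycle. Running total: 5
Add edge (4,6) w=2 -- no cycle. Running total: 7
Skip edge (5,7) w=2 -- would create cycle
Add edge (3,6) w=3 -- no cycle. Running total: 10
Add edge (2,6) w=4 -- no cycle. Running total: 14

MST edges: (2,8,w=1), (4,7,w=1), (5,6,w=1), (1,4,w=2), (4,6,w=2), (3,6,w=3), (2,6,w=4)
Total MST weight: 1 + 1 + 1 + 2 + 2 + 3 + 4 = 14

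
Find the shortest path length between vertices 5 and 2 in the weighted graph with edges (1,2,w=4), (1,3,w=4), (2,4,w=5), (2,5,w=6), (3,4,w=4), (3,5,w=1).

Step 1: Build adjacency list with weights:
  1: 2(w=4), 3(w=4)
  2: 1(w=4), 4(w=5), 5(w=6)
  3: 1(w=4), 4(w=4), 5(w=1)
  4: 2(w=5), 3(w=4)
  5: 2(w=6), 3(w=1)

Step 2: Apply Dijkstra's algorithm from vertex 5:
  Visit vertex 5 (distance=0)
    Update dist[2] = 6
    Update dist[3] = 1
  Visit vertex 3 (distance=1)
    Update dist[1] = 5
    Update dist[4] = 5
  Visit vertex 1 (distance=5)
  Visit vertex 4 (distance=5)
  Visit vertex 2 (distance=6)

Step 3: Shortest path: 5 -> 2
Total weight: 6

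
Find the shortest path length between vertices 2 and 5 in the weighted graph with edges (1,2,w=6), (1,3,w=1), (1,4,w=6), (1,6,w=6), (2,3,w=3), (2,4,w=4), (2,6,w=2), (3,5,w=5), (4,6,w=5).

Step 1: Build adjacency list with weights:
  1: 2(w=6), 3(w=1), 4(w=6), 6(w=6)
  2: 1(w=6), 3(w=3), 4(w=4), 6(w=2)
  3: 1(w=1), 2(w=3), 5(w=5)
  4: 1(w=6), 2(w=4), 6(w=5)
  5: 3(w=5)
  6: 1(w=6), 2(w=2), 4(w=5)

Step 2: Apply Dijkstra's algorithm from vertex 2:
  Visit vertex 2 (distance=0)
    Update dist[1] = 6
    Update dist[3] = 3
    Update dist[4] = 4
    Update dist[6] = 2
  Visit vertex 6 (distance=2)
  Visit vertex 3 (distance=3)
    Update dist[1] = 4
    Update dist[5] = 8
  Visit vertex 1 (distance=4)
  Visit vertex 4 (distance=4)
  Visit vertex 5 (distance=8)

Step 3: Shortest path: 2 -> 3 -> 5
Total weight: 3 + 5 = 8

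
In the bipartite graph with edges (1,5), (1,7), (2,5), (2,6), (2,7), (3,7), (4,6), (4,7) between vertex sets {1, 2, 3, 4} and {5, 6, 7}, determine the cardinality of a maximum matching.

Step 1: List the neighbors of each left vertex:
  1: 5, 7
  2: 5, 6, 7
  3: 7
  4: 6, 7

Step 2: Greedily match left vertices, then look for augmenting paths:
  Match 1 -- 5
  Match 2 -- 6
  Match 3 -- 7
  No augmenting path remains.

Step 3: Verify this is maximum:
  Matching size 3 = min(|L|, |R|) = min(4, 3), which is an upper bound, so this matching is maximum.

Maximum matching: {(1,5), (2,6), (3,7)}
Size: 3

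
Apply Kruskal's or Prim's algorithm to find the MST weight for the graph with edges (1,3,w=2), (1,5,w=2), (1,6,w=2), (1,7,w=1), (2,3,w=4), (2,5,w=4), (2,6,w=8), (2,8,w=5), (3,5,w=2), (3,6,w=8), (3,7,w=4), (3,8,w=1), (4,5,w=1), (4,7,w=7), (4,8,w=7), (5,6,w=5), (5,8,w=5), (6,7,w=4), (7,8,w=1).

Apply Kruskal's algorithm (sort edges by weight, add if no cycle):

Sorted edges by weight:
  (1,7) w=1
  (3,8) w=1
  (4,5) w=1
  (7,8) w=1
  (1,3) w=2
  (1,5) w=2
  (1,6) w=2
  (3,5) w=2
  (2,3) w=4
  (2,5) w=4
  (3,7) w=4
  (6,7) w=4
  (2,8) w=5
  (5,6) w=5
  (5,8) w=5
  (4,8) w=7
  (4,7) w=7
  (2,6) w=8
  (3,6) w=8

Add edge (1,7) w=1 -- no cycle. Running total: 1
Add edge (3,8) w=1 -- no cycle. Running total: 2
Add edge (4,5) w=1 -- no cycle. Running total: 3
Add edge (7,8) w=1 -- no cycle. Running total: 4
Skip edge (1,3) w=2 -- would create cycle
Add edge (1,5) w=2 -- no cycle. Running total: 6
Add edge (1,6) w=2 -- no cycle. Running total: 8
Skip edge (3,5) w=2 -- would create cycle
Add edge (2,3) w=4 -- no cycle. Running total: 12

MST edges: (1,7,w=1), (3,8,w=1), (4,5,w=1), (7,8,w=1), (1,5,w=2), (1,6,w=2), (2,3,w=4)
Total MST weight: 1 + 1 + 1 + 1 + 2 + 2 + 4 = 12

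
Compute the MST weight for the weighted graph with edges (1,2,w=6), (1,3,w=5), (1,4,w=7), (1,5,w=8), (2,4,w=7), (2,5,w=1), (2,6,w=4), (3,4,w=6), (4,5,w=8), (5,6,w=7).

Apply Kruskal's algorithm (sort edges by weight, add if no cycle):

Sorted edges by weight:
  (2,5) w=1
  (2,6) w=4
  (1,3) w=5
  (1,2) w=6
  (3,4) w=6
  (1,4) w=7
  (2,4) w=7
  (5,6) w=7
  (1,5) w=8
  (4,5) w=8

Add edge (2,5) w=1 -- no cycle. Running total: 1
Add edge (2,6) w=4 -- no cycle. Running total: 5
Add edge (1,3) w=5 -- no cycle. Running total: 10
Add edge (1,2) w=6 -- no cycle. Running total: 16
Add edge (3,4) w=6 -- no cycle. Running total: 22

MST edges: (2,5,w=1), (2,6,w=4), (1,3,w=5), (1,2,w=6), (3,4,w=6)
Total MST weight: 1 + 4 + 5 + 6 + 6 = 22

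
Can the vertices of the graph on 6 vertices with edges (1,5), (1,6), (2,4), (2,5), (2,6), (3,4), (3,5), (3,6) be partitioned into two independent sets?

Step 1: Attempt 2-coloring using BFS:
  Start at vertex 1, assign color 0
  Color vertex 5 with color 1 (neighbor of 1)
  Color vertex 6 with color 1 (neighbor of 1)
  Color vertex 2 with color 0 (neighbor of 5)
  Color vertex 3 with color 0 (neighbor of 5)
  Color vertex 4 with color 1 (neighbor of 2)

Step 2: 2-coloring succeeded. No conflicts found.
  Set A (color 0): {1, 2, 3}
  Set B (color 1): {4, 5, 6}

The graph is bipartite with partition {1, 2, 3}, {4, 5, 6}.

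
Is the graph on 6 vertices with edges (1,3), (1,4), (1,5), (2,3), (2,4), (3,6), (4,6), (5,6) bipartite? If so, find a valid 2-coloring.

Step 1: Attempt 2-coloring using BFS:
  Start at vertex 1, assign color 0
  Color vertex 3 with color 1 (neighbor of 1)
  Color vertex 4 with color 1 (neighbor of 1)
  Color vertex 5 with color 1 (neighbor of 1)
  Color vertex 2 with color 0 (neighbor of 3)
  Color vertex 6 with color 0 (neighbor of 3)

Step 2: 2-coloring succeeded. No conflicts found.
  Set A (color 0): {1, 2, 6}
  Set B (color 1): {3, 4, 5}

The graph is bipartite with partition {1, 2, 6}, {3, 4, 5}.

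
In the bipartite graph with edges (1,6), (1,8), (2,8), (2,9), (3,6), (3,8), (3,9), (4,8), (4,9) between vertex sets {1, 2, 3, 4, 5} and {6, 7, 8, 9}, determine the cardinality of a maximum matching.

Step 1: List the neighbors of each left vertex:
  1: 6, 8
  2: 8, 9
  3: 6, 8, 9
  4: 8, 9
  5: (none)

Step 2: Greedily match left vertices, then look for augmenting paths:
  Match 1 -- 6
  Match 2 -- 8
  Match 3 -- 9
  No augmenting path remains.

Step 3: Verify this is maximum:
  Matching has size 3. The vertex set {6, 8, 9} covers every edge and has size 3; any matching has at most one edge per cover vertex, so 3 is maximum (König's theorem).

Maximum matching: {(1,6), (2,8), (3,9)}
Size: 3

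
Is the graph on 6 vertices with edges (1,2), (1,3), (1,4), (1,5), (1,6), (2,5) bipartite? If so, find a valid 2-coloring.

Step 1: Attempt 2-coloring using BFS:
  Start at vertex 1, assign color 0
  Color vertex 2 with color 1 (neighbor of 1)
  Color vertex 3 with color 1 (neighbor of 1)
  Color vertex 4 with color 1 (neighbor of 1)
  Color vertex 5 with color 1 (neighbor of 1)
  Color vertex 6 with color 1 (neighbor of 1)

Step 2: Conflict found! Vertices 2 and 5 are adjacent but have the same color.
This means the graph contains an odd cycle.

The graph is NOT bipartite.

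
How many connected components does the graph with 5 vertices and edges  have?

Step 1: Build adjacency list from edges:
  1: (none)
  2: (none)
  3: (none)
  4: (none)
  5: (none)

Step 2: Run BFS/DFS from vertex 1:
  Visited: {1}
  Reached 1 of 5 vertices

Step 3: Only 1 of 5 vertices reached. Graph is disconnected.
Connected components: {1}, {2}, {3}, {4}, {5}
Number of connected components: 5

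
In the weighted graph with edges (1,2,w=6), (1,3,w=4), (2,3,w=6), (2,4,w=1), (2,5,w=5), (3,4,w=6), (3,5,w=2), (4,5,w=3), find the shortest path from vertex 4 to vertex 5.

Step 1: Build adjacency list with weights:
  1: 2(w=6), 3(w=4)
  2: 1(w=6), 3(w=6), 4(w=1), 5(w=5)
  3: 1(w=4), 2(w=6), 4(w=6), 5(w=2)
  4: 2(w=1), 3(w=6), 5(w=3)
  5: 2(w=5), 3(w=2), 4(w=3)

Step 2: Apply Dijkstra's algorithm from vertex 4:
  Visit vertex 4 (distance=0)
    Update dist[2] = 1
    Update dist[3] = 6
    Update dist[5] = 3
  Visit vertex 2 (distance=1)
    Update dist[1] = 7
  Visit vertex 5 (distance=3)
    Update dist[3] = 5

Step 3: Shortest path: 4 -> 5
Total weight: 3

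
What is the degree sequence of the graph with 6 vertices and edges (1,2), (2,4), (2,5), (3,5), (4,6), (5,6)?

Step 1: Count edges incident to each vertex:
  deg(1) = 1 (neighbors: 2)
  deg(2) = 3 (neighbors: 1, 4, 5)
  deg(3) = 1 (neighbors: 5)
  deg(4) = 2 (neighbors: 2, 6)
  deg(5) = 3 (neighbors: 2, 3, 6)
  deg(6) = 2 (neighbors: 4, 5)

Step 2: Sort degrees in non-increasing order:
  Degrees: [1, 3, 1, 2, 3, 2] -> sorted: [3, 3, 2, 2, 1, 1]

Degree sequence: [3, 3, 2, 2, 1, 1]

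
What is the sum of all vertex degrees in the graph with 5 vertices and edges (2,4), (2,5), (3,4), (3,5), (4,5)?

Step 1: Count edges incident to each vertex:
  deg(1) = 0 (neighbors: none)
  deg(2) = 2 (neighbors: 4, 5)
  deg(3) = 2 (neighbors: 4, 5)
  deg(4) = 3 (neighbors: 2, 3, 5)
  deg(5) = 3 (neighbors: 2, 3, 4)

Step 2: Sum all degrees:
  0 + 2 + 2 + 3 + 3 = 10

Verification: sum of degrees = 2 * |E| = 2 * 5 = 10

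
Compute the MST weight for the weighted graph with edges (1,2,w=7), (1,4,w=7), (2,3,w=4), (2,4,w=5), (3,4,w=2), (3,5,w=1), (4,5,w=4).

Apply Kruskal's algorithm (sort edges by weight, add if no cycle):

Sorted edges by weight:
  (3,5) w=1
  (3,4) w=2
  (2,3) w=4
  (4,5) w=4
  (2,4) w=5
  (1,4) w=7
  (1,2) w=7

Add edge (3,5) w=1 -- no cycle. Running total: 1
Add edge (3,4) w=2 -- no cycle. Running total: 3
Add edge (2,3) w=4 -- no cycle. Running total: 7
Skip edge (4,5) w=4 -- would create cycle
Skip edge (2,4) w=5 -- would create cycle
Add edge (1,4) w=7 -- no cycle. Running total: 14

MST edges: (3,5,w=1), (3,4,w=2), (2,3,w=4), (1,4,w=7)
Total MST weight: 1 + 2 + 4 + 7 = 14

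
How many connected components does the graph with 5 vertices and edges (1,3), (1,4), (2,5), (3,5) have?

Step 1: Build adjacency list from edges:
  1: 3, 4
  2: 5
  3: 1, 5
  4: 1
  5: 2, 3

Step 2: Run BFS/DFS from vertex 1:
  Visited: {1, 3, 4, 5, 2}
  Reached 5 of 5 vertices

Step 3: All 5 vertices reached from vertex 1, so the graph is connected.
Number of connected components: 1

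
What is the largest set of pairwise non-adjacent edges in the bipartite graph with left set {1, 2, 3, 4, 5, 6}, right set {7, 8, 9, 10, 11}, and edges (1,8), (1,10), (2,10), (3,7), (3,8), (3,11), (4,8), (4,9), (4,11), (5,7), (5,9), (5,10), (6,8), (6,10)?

Step 1: List the neighbors of each left vertex:
  1: 8, 10
  2: 10
  3: 7, 8, 11
  4: 8, 9, 11
  5: 7, 9, 10
  6: 8, 10

Step 2: Greedily match left vertices, then look for augmenting paths:
  Match 1 -- 8
  Match 2 -- 10
  Match 3 -- 11
  Match 4 -- 9
  Match 5 -- 7
  No augmenting path remains.

Step 3: Verify this is maximum:
  Matching size 5 = min(|L|, |R|) = min(6, 5), which is an upper bound, so this matching is maximum.

Maximum matching: {(1,8), (2,10), (3,11), (4,9), (5,7)}
Size: 5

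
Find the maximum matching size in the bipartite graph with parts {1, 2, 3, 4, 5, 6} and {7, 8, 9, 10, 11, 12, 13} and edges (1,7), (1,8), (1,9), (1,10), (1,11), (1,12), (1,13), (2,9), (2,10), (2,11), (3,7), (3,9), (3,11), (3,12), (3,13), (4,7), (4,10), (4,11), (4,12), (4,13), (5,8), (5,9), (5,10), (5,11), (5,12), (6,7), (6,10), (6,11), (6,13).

Step 1: List the neighbors of each left vertex:
  1: 7, 8, 9, 10, 11, 12, 13
  2: 9, 10, 11
  3: 7, 9, 11, 12, 13
  4: 7, 10, 11, 12, 13
  5: 8, 9, 10, 11, 12
  6: 7, 10, 11, 13

Step 2: Greedily match left vertices, then look for augmenting paths:
  Match 1 -- 7
  Match 2 -- 9
  Match 3 -- 11
  Match 4 -- 10
  Match 5 -- 8
  Match 6 -- 13
  No augmenting path remains.

Step 3: Verify this is maximum:
  Matching size 6 = min(|L|, |R|) = min(6, 7), which is an upper bound, so this matching is maximum.

Maximum matching: {(1,7), (2,9), (3,11), (4,10), (5,8), (6,13)}
Size: 6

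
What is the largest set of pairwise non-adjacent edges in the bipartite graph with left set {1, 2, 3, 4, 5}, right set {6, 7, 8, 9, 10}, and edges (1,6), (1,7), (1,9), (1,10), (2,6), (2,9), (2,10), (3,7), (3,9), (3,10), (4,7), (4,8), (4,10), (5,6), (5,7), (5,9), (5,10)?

Step 1: List the neighbors of each left vertex:
  1: 6, 7, 9, 10
  2: 6, 9, 10
  3: 7, 9, 10
  4: 7, 8, 10
  5: 6, 7, 9, 10

Step 2: Greedily match left vertices, then look for augmenting paths:
  Match 1 -- 6
  Match 2 -- 9
  Match 3 -- 7
  Match 4 -- 8
  Match 5 -- 10
  No augmenting path remains.

Step 3: Verify this is maximum:
  Matching size 5 = min(|L|, |R|) = min(5, 5), which is an upper bound, so this matching is maximum.

Maximum matching: {(1,6), (2,9), (3,7), (4,8), (5,10)}
Size: 5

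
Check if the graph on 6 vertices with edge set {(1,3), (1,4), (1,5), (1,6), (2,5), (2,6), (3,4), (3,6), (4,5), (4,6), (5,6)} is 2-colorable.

Step 1: Attempt 2-coloring using BFS:
  Start at vertex 1, assign color 0
  Color vertex 3 with color 1 (neighbor of 1)
  Color vertex 4 with color 1 (neighbor of 1)
  Color vertex 5 with color 1 (neighbor of 1)
  Color vertex 6 with color 1 (neighbor of 1)

Step 2: Conflict found! Vertices 3 and 4 are adjacent but have the same color.
This means the graph contains an odd cycle.

The graph is NOT bipartite.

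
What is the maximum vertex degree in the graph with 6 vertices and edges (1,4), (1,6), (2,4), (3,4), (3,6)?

Step 1: Count edges incident to each vertex:
  deg(1) = 2 (neighbors: 4, 6)
  deg(2) = 1 (neighbors: 4)
  deg(3) = 2 (neighbors: 4, 6)
  deg(4) = 3 (neighbors: 1, 2, 3)
  deg(5) = 0 (neighbors: none)
  deg(6) = 2 (neighbors: 1, 3)

Step 2: Find maximum:
  max(2, 1, 2, 3, 0, 2) = 3 (vertex 4)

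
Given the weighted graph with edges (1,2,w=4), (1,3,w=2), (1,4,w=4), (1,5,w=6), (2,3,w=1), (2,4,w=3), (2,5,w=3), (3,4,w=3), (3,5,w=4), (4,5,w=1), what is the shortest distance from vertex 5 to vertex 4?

Step 1: Build adjacency list with weights:
  1: 2(w=4), 3(w=2), 4(w=4), 5(w=6)
  2: 1(w=4), 3(w=1), 4(w=3), 5(w=3)
  3: 1(w=2), 2(w=1), 4(w=3), 5(w=4)
  4: 1(w=4), 2(w=3), 3(w=3), 5(w=1)
  5: 1(w=6), 2(w=3), 3(w=4), 4(w=1)

Step 2: Apply Dijkstra's algorithm from vertex 5:
  Visit vertex 5 (distance=0)
    Update dist[1] = 6
    Update dist[2] = 3
    Update dist[3] = 4
    Update dist[4] = 1
  Visit vertex 4 (distance=1)
    Update dist[1] = 5

Step 3: Shortest path: 5 -> 4
Total weight: 1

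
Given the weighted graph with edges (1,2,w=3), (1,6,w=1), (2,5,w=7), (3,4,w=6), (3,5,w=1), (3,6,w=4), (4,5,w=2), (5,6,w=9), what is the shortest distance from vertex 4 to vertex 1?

Step 1: Build adjacency list with weights:
  1: 2(w=3), 6(w=1)
  2: 1(w=3), 5(w=7)
  3: 4(w=6), 5(w=1), 6(w=4)
  4: 3(w=6), 5(w=2)
  5: 2(w=7), 3(w=1), 4(w=2), 6(w=9)
  6: 1(w=1), 3(w=4), 5(w=9)

Step 2: Apply Dijkstra's algorithm from vertex 4:
  Visit vertex 4 (distance=0)
    Update dist[3] = 6
    Update dist[5] = 2
  Visit vertex 5 (distance=2)
    Update dist[2] = 9
    Update dist[3] = 3
    Update dist[6] = 11
  Visit vertex 3 (distance=3)
    Update dist[6] = 7
  Visit vertex 6 (distance=7)
    Update dist[1] = 8
  Visit vertex 1 (distance=8)

Step 3: Shortest path: 4 -> 5 -> 3 -> 6 -> 1
Total weight: 2 + 1 + 4 + 1 = 8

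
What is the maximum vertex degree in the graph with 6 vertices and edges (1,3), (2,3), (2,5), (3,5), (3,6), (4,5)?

Step 1: Count edges incident to each vertex:
  deg(1) = 1 (neighbors: 3)
  deg(2) = 2 (neighbors: 3, 5)
  deg(3) = 4 (neighbors: 1, 2, 5, 6)
  deg(4) = 1 (neighbors: 5)
  deg(5) = 3 (neighbors: 2, 3, 4)
  deg(6) = 1 (neighbors: 3)

Step 2: Find maximum:
  max(1, 2, 4, 1, 3, 1) = 4 (vertex 3)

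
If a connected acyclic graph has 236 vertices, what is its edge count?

A tree on n vertices always has exactly n - 1 edges.
For n = 236: edges = 236 - 1 = 235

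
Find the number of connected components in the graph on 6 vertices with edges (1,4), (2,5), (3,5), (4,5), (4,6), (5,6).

Step 1: Build adjacency list from edges:
  1: 4
  2: 5
  3: 5
  4: 1, 5, 6
  5: 2, 3, 4, 6
  6: 4, 5

Step 2: Run BFS/DFS from vertex 1:
  Visited: {1, 4, 5, 6, 2, 3}
  Reached 6 of 6 vertices

Step 3: All 6 vertices reached from vertex 1, so the graph is connected.
Number of connected components: 1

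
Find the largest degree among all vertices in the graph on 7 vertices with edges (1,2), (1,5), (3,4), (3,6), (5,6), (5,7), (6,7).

Step 1: Count edges incident to each vertex:
  deg(1) = 2 (neighbors: 2, 5)
  deg(2) = 1 (neighbors: 1)
  deg(3) = 2 (neighbors: 4, 6)
  deg(4) = 1 (neighbors: 3)
  deg(5) = 3 (neighbors: 1, 6, 7)
  deg(6) = 3 (neighbors: 3, 5, 7)
  deg(7) = 2 (neighbors: 5, 6)

Step 2: Find maximum:
  max(2, 1, 2, 1, 3, 3, 2) = 3 (vertex 5)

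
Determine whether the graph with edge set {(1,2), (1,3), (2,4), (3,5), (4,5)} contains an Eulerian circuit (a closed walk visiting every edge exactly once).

Step 1: Find the degree of each vertex:
  deg(1) = 2
  deg(2) = 2
  deg(3) = 2
  deg(4) = 2
  deg(5) = 2

Step 2: Count vertices with odd degree:
  All vertices have even degree (0 odd-degree vertices)

Step 3: Apply Euler's theorem:
  - Eulerian circuit exists iff graph is connected and all vertices have even degree
  - Eulerian path exists iff graph is connected and has 0 or 2 odd-degree vertices

Graph is connected with 0 odd-degree vertices.
Both Eulerian circuit and Eulerian path exist.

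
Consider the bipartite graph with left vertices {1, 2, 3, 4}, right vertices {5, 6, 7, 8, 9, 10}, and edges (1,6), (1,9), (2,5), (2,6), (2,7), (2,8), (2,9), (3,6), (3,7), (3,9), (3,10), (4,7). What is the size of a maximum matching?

Step 1: List the neighbors of each left vertex:
  1: 6, 9
  2: 5, 6, 7, 8, 9
  3: 6, 7, 9, 10
  4: 7

Step 2: Greedily match left vertices, then look for augmenting paths:
  Match 1 -- 6
  Match 2 -- 5
  Match 3 -- 9
  Match 4 -- 7
  No augmenting path remains.

Step 3: Verify this is maximum:
  Matching size 4 = min(|L|, |R|) = min(4, 6), which is an upper bound, so this matching is maximum.

Maximum matching: {(1,6), (2,5), (3,9), (4,7)}
Size: 4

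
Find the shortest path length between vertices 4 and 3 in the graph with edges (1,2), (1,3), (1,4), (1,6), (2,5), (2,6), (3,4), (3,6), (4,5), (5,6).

Step 1: Build adjacency list:
  1: 2, 3, 4, 6
  2: 1, 5, 6
  3: 1, 4, 6
  4: 1, 3, 5
  5: 2, 4, 6
  6: 1, 2, 3, 5

Step 2: BFS from vertex 4 to find shortest path to 3:
  vertex 1 reached at distance 1
  vertex 3 reached at distance 1

Step 3: Shortest path: 4 -> 3
Path length: 1 edge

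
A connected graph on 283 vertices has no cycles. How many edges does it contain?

A tree on n vertices always has exactly n - 1 edges.
For n = 283: edges = 283 - 1 = 282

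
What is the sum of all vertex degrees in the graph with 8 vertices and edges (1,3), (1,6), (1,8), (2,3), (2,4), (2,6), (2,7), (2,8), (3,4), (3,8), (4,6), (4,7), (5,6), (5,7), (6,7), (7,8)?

Step 1: Count edges incident to each vertex:
  deg(1) = 3 (neighbors: 3, 6, 8)
  deg(2) = 5 (neighbors: 3, 4, 6, 7, 8)
  deg(3) = 4 (neighbors: 1, 2, 4, 8)
  deg(4) = 4 (neighbors: 2, 3, 6, 7)
  deg(5) = 2 (neighbors: 6, 7)
  deg(6) = 5 (neighbors: 1, 2, 4, 5, 7)
  deg(7) = 5 (neighbors: 2, 4, 5, 6, 8)
  deg(8) = 4 (neighbors: 1, 2, 3, 7)

Step 2: Sum all degrees:
  3 + 5 + 4 + 4 + 2 + 5 + 5 + 4 = 32

Verification: sum of degrees = 2 * |E| = 2 * 16 = 32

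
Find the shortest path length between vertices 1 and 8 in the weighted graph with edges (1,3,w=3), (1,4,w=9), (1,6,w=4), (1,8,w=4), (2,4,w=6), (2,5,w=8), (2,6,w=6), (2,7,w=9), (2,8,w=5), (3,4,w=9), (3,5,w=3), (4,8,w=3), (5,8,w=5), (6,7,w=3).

Step 1: Build adjacency list with weights:
  1: 3(w=3), 4(w=9), 6(w=4), 8(w=4)
  2: 4(w=6), 5(w=8), 6(w=6), 7(w=9), 8(w=5)
  3: 1(w=3), 4(w=9), 5(w=3)
  4: 1(w=9), 2(w=6), 3(w=9), 8(w=3)
  5: 2(w=8), 3(w=3), 8(w=5)
  6: 1(w=4), 2(w=6), 7(w=3)
  7: 2(w=9), 6(w=3)
  8: 1(w=4), 2(w=5), 4(w=3), 5(w=5)

Step 2: Apply Dijkstra's algorithm from vertex 1:
  Visit vertex 1 (distance=0)
    Update dist[3] = 3
    Update dist[4] = 9
    Update dist[6] = 4
    Update dist[8] = 4
  Visit vertex 3 (distance=3)
    Update dist[5] = 6
  Visit vertex 6 (distance=4)
    Update dist[2] = 10
    Update dist[7] = 7
  Visit vertex 8 (distance=4)
    Update dist[2] = 9
    Update dist[4] = 7

Step 3: Shortest path: 1 -> 8
Total weight: 4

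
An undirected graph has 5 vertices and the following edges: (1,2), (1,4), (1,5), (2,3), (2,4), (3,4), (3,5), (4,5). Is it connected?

Step 1: Build adjacency list from edges:
  1: 2, 4, 5
  2: 1, 3, 4
  3: 2, 4, 5
  4: 1, 2, 3, 5
  5: 1, 3, 4

Step 2: Run BFS/DFS from vertex 1:
  Visited: {1, 2, 4, 5, 3}
  Reached 5 of 5 vertices

Step 3: All 5 vertices reached from vertex 1, so the graph is connected.
Answer: Yes, the graph is connected.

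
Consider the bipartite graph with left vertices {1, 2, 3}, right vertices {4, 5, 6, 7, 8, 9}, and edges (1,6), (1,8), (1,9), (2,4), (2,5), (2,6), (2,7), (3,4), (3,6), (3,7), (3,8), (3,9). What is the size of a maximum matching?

Step 1: List the neighbors of each left vertex:
  1: 6, 8, 9
  2: 4, 5, 6, 7
  3: 4, 6, 7, 8, 9

Step 2: Greedily match left vertices, then look for augmenting paths:
  Match 1 -- 6
  Match 2 -- 4
  Match 3 -- 7
  No augmenting path remains.

Step 3: Verify this is maximum:
  Matching size 3 = min(|L|, |R|) = min(3, 6), which is an upper bound, so this matching is maximum.

Maximum matching: {(1,6), (2,4), (3,7)}
Size: 3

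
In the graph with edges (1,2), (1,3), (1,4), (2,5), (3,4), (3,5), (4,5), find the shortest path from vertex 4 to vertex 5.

Step 1: Build adjacency list:
  1: 2, 3, 4
  2: 1, 5
  3: 1, 4, 5
  4: 1, 3, 5
  5: 2, 3, 4

Step 2: BFS from vertex 4 to find shortest path to 5:
  vertex 1 reached at distance 1
  vertex 3 reached at distance 1
  vertex 5 reached at distance 1

Step 3: Shortest path: 4 -> 5
Path length: 1 edge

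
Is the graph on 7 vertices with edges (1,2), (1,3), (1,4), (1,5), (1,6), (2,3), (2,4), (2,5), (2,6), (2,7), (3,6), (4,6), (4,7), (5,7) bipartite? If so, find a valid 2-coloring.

Step 1: Attempt 2-coloring using BFS:
  Start at vertex 1, assign color 0
  Color vertex 2 with color 1 (neighbor of 1)
  Color vertex 3 with color 1 (neighbor of 1)
  Color vertex 4 with color 1 (neighbor of 1)
  Color vertex 5 with color 1 (neighbor of 1)
  Color vertex 6 with color 1 (neighbor of 1)

Step 2: Conflict found! Vertices 2 and 3 are adjacent but have the same color.
This means the graph contains an odd cycle.

The graph is NOT bipartite.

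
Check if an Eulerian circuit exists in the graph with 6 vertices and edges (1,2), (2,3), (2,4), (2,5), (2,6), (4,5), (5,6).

Step 1: Find the degree of each vertex:
  deg(1) = 1
  deg(2) = 5
  deg(3) = 1
  deg(4) = 2
  deg(5) = 3
  deg(6) = 2

Step 2: Count vertices with odd degree:
  Odd-degree vertices: 1, 2, 3, 5 (4 total)

Step 3: Apply Euler's theorem:
  - Eulerian circuit exists iff graph is connected and all vertices have even degree
  - Eulerian path exists iff graph is connected and has 0 or 2 odd-degree vertices

Graph has 4 odd-degree vertices (need 0 or 2).
Neither Eulerian path nor Eulerian circuit exists.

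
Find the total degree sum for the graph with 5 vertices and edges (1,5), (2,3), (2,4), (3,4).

Step 1: Count edges incident to each vertex:
  deg(1) = 1 (neighbors: 5)
  deg(2) = 2 (neighbors: 3, 4)
  deg(3) = 2 (neighbors: 2, 4)
  deg(4) = 2 (neighbors: 2, 3)
  deg(5) = 1 (neighbors: 1)

Step 2: Sum all degrees:
  1 + 2 + 2 + 2 + 1 = 8

Verification: sum of degrees = 2 * |E| = 2 * 4 = 8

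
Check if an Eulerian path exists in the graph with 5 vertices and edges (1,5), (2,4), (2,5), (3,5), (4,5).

Step 1: Find the degree of each vertex:
  deg(1) = 1
  deg(2) = 2
  deg(3) = 1
  deg(4) = 2
  deg(5) = 4

Step 2: Count vertices with odd degree:
  Odd-degree vertices: 1, 3 (2 total)

Step 3: Apply Euler's theorem:
  - Eulerian circuit exists iff graph is connected and all vertices have even degree
  - Eulerian path exists iff graph is connected and has 0 or 2 odd-degree vertices

Graph is connected with exactly 2 odd-degree vertices (1, 3).
Eulerian path exists (starting and ending at the odd-degree vertices), but no Eulerian circuit.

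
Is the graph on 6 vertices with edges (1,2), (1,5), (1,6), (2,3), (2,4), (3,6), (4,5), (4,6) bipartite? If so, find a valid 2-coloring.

Step 1: Attempt 2-coloring using BFS:
  Start at vertex 1, assign color 0
  Color vertex 2 with color 1 (neighbor of 1)
  Color vertex 5 with color 1 (neighbor of 1)
  Color vertex 6 with color 1 (neighbor of 1)
  Color vertex 3 with color 0 (neighbor of 2)
  Color vertex 4 with color 0 (neighbor of 2)

Step 2: 2-coloring succeeded. No conflicts found.
  Set A (color 0): {1, 3, 4}
  Set B (color 1): {2, 5, 6}

The graph is bipartite with partition {1, 3, 4}, {2, 5, 6}.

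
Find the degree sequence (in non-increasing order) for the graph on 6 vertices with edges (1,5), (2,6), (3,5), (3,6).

Step 1: Count edges incident to each vertex:
  deg(1) = 1 (neighbors: 5)
  deg(2) = 1 (neighbors: 6)
  deg(3) = 2 (neighbors: 5, 6)
  deg(4) = 0 (neighbors: none)
  deg(5) = 2 (neighbors: 1, 3)
  deg(6) = 2 (neighbors: 2, 3)

Step 2: Sort degrees in non-increasing order:
  Degrees: [1, 1, 2, 0, 2, 2] -> sorted: [2, 2, 2, 1, 1, 0]

Degree sequence: [2, 2, 2, 1, 1, 0]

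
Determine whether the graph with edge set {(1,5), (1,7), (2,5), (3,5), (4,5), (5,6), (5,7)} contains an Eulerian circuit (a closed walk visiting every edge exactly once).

Step 1: Find the degree of each vertex:
  deg(1) = 2
  deg(2) = 1
  deg(3) = 1
  deg(4) = 1
  deg(5) = 6
  deg(6) = 1
  deg(7) = 2

Step 2: Count vertices with odd degree:
  Odd-degree vertices: 2, 3, 4, 6 (4 total)

Step 3: Apply Euler's theorem:
  - Eulerian circuit exists iff graph is connected and all vertices have even degree
  - Eulerian path exists iff graph is connected and has 0 or 2 odd-degree vertices

Graph has 4 odd-degree vertices (need 0 or 2).
Neither Eulerian path nor Eulerian circuit exists.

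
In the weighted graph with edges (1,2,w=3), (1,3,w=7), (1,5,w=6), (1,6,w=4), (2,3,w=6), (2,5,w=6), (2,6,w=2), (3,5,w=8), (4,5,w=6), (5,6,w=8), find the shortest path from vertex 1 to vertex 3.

Step 1: Build adjacency list with weights:
  1: 2(w=3), 3(w=7), 5(w=6), 6(w=4)
  2: 1(w=3), 3(w=6), 5(w=6), 6(w=2)
  3: 1(w=7), 2(w=6), 5(w=8)
  4: 5(w=6)
  5: 1(w=6), 2(w=6), 3(w=8), 4(w=6), 6(w=8)
  6: 1(w=4), 2(w=2), 5(w=8)

Step 2: Apply Dijkstra's algorithm from vertex 1:
  Visit vertex 1 (distance=0)
    Update dist[2] = 3
    Update dist[3] = 7
    Update dist[5] = 6
    Update dist[6] = 4
  Visit vertex 2 (distance=3)
  Visit vertex 6 (distance=4)
  Visit vertex 5 (distance=6)
    Update dist[4] = 12
  Visit vertex 3 (distance=7)

Step 3: Shortest path: 1 -> 3
Total weight: 7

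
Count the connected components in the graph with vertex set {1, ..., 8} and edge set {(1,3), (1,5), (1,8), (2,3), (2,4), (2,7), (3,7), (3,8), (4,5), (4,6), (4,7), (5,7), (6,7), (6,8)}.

Step 1: Build adjacency list from edges:
  1: 3, 5, 8
  2: 3, 4, 7
  3: 1, 2, 7, 8
  4: 2, 5, 6, 7
  5: 1, 4, 7
  6: 4, 7, 8
  7: 2, 3, 4, 5, 6
  8: 1, 3, 6

Step 2: Run BFS/DFS from vertex 1:
  Visited: {1, 3, 5, 8, 2, 7, 4, 6}
  Reached 8 of 8 vertices

Step 3: All 8 vertices reached from vertex 1, so the graph is connected.
Number of connected components: 1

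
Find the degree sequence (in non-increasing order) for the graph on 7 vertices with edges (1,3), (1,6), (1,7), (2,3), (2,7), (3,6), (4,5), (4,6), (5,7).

Step 1: Count edges incident to each vertex:
  deg(1) = 3 (neighbors: 3, 6, 7)
  deg(2) = 2 (neighbors: 3, 7)
  deg(3) = 3 (neighbors: 1, 2, 6)
  deg(4) = 2 (neighbors: 5, 6)
  deg(5) = 2 (neighbors: 4, 7)
  deg(6) = 3 (neighbors: 1, 3, 4)
  deg(7) = 3 (neighbors: 1, 2, 5)

Step 2: Sort degrees in non-increasing order:
  Degrees: [3, 2, 3, 2, 2, 3, 3] -> sorted: [3, 3, 3, 3, 2, 2, 2]

Degree sequence: [3, 3, 3, 3, 2, 2, 2]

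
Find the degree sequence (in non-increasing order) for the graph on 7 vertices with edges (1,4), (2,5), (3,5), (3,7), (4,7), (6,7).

Step 1: Count edges incident to each vertex:
  deg(1) = 1 (neighbors: 4)
  deg(2) = 1 (neighbors: 5)
  deg(3) = 2 (neighbors: 5, 7)
  deg(4) = 2 (neighbors: 1, 7)
  deg(5) = 2 (neighbors: 2, 3)
  deg(6) = 1 (neighbors: 7)
  deg(7) = 3 (neighbors: 3, 4, 6)

Step 2: Sort degrees in non-increasing order:
  Degrees: [1, 1, 2, 2, 2, 1, 3] -> sorted: [3, 2, 2, 2, 1, 1, 1]

Degree sequence: [3, 2, 2, 2, 1, 1, 1]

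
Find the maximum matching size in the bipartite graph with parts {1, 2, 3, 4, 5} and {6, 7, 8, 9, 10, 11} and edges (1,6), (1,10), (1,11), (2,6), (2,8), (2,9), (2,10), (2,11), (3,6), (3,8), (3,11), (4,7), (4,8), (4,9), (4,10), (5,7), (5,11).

Step 1: List the neighbors of each left vertex:
  1: 6, 10, 11
  2: 6, 8, 9, 10, 11
  3: 6, 8, 11
  4: 7, 8, 9, 10
  5: 7, 11

Step 2: Greedily match left vertices, then look for augmenting paths:
  Match 1 -- 6
  Match 2 -- 8
  Match 3 -- 11
  Match 4 -- 9
  Match 5 -- 7
  No augmenting path remains.

Step 3: Verify this is maximum:
  Matching size 5 = min(|L|, |R|) = min(5, 6), which is an upper bound, so this matching is maximum.

Maximum matching: {(1,6), (2,8), (3,11), (4,9), (5,7)}
Size: 5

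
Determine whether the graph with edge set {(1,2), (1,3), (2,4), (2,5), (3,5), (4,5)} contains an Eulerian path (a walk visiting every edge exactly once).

Step 1: Find the degree of each vertex:
  deg(1) = 2
  deg(2) = 3
  deg(3) = 2
  deg(4) = 2
  deg(5) = 3

Step 2: Count vertices with odd degree:
  Odd-degree vertices: 2, 5 (2 total)

Step 3: Apply Euler's theorem:
  - Eulerian circuit exists iff graph is connected and all vertices have even degree
  - Eulerian path exists iff graph is connected and has 0 or 2 odd-degree vertices

Graph is connected with exactly 2 odd-degree vertices (2, 5).
Eulerian path exists (starting and ending at the odd-degree vertices), but no Eulerian circuit.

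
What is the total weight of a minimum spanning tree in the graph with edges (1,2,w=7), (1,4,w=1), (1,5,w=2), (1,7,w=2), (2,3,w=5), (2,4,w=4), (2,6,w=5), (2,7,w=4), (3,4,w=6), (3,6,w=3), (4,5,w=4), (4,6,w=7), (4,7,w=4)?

Apply Kruskal's algorithm (sort edges by weight, add if no cycle):

Sorted edges by weight:
  (1,4) w=1
  (1,7) w=2
  (1,5) w=2
  (3,6) w=3
  (2,4) w=4
  (2,7) w=4
  (4,5) w=4
  (4,7) w=4
  (2,3) w=5
  (2,6) w=5
  (3,4) w=6
  (1,2) w=7
  (4,6) w=7

Add edge (1,4) w=1 -- no cycle. Running total: 1
Add edge (1,7) w=2 -- no cycle. Running total: 3
Add edge (1,5) w=2 -- no cycle. Running total: 5
Add edge (3,6) w=3 -- no cycle. Running total: 8
Add edge (2,4) w=4 -- no cycle. Running total: 12
Skip edge (2,7) w=4 -- would create cycle
Skip edge (4,5) w=4 -- would create cycle
Skip edge (4,7) w=4 -- would create cycle
Add edge (2,3) w=5 -- no cycle. Running total: 17

MST edges: (1,4,w=1), (1,7,w=2), (1,5,w=2), (3,6,w=3), (2,4,w=4), (2,3,w=5)
Total MST weight: 1 + 2 + 2 + 3 + 4 + 5 = 17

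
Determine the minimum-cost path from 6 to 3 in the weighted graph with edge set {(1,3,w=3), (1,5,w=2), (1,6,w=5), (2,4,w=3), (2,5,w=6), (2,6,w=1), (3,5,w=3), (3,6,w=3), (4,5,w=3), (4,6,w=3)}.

Step 1: Build adjacency list with weights:
  1: 3(w=3), 5(w=2), 6(w=5)
  2: 4(w=3), 5(w=6), 6(w=1)
  3: 1(w=3), 5(w=3), 6(w=3)
  4: 2(w=3), 5(w=3), 6(w=3)
  5: 1(w=2), 2(w=6), 3(w=3), 4(w=3)
  6: 1(w=5), 2(w=1), 3(w=3), 4(w=3)

Step 2: Apply Dijkstra's algorithm from vertex 6:
  Visit vertex 6 (distance=0)
    Update dist[1] = 5
    Update dist[2] = 1
    Update dist[3] = 3
    Update dist[4] = 3
  Visit vertex 2 (distance=1)
    Update dist[5] = 7
  Visit vertex 3 (distance=3)
    Update dist[5] = 6

Step 3: Shortest path: 6 -> 3
Total weight: 3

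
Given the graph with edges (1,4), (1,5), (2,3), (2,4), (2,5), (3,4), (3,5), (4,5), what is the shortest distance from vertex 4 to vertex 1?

Step 1: Build adjacency list:
  1: 4, 5
  2: 3, 4, 5
  3: 2, 4, 5
  4: 1, 2, 3, 5
  5: 1, 2, 3, 4

Step 2: BFS from vertex 4 to find shortest path to 1:
  vertex 1 reached at distance 1

Step 3: Shortest path: 4 -> 1
Path length: 1 edge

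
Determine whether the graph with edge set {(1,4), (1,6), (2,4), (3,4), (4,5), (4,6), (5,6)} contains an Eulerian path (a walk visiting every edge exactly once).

Step 1: Find the degree of each vertex:
  deg(1) = 2
  deg(2) = 1
  deg(3) = 1
  deg(4) = 5
  deg(5) = 2
  deg(6) = 3

Step 2: Count vertices with odd degree:
  Odd-degree vertices: 2, 3, 4, 6 (4 total)

Step 3: Apply Euler's theorem:
  - Eulerian circuit exists iff graph is connected and all vertices have even degree
  - Eulerian path exists iff graph is connected and has 0 or 2 odd-degree vertices

Graph has 4 odd-degree vertices (need 0 or 2).
Neither Eulerian path nor Eulerian circuit exists.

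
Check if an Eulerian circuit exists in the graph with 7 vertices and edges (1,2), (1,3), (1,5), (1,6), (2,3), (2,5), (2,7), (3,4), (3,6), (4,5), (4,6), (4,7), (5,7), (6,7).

Step 1: Find the degree of each vertex:
  deg(1) = 4
  deg(2) = 4
  deg(3) = 4
  deg(4) = 4
  deg(5) = 4
  deg(6) = 4
  deg(7) = 4

Step 2: Count vertices with odd degree:
  All vertices have even degree (0 odd-degree vertices)

Step 3: Apply Euler's theorem:
  - Eulerian circuit exists iff graph is connected and all vertices have even degree
  - Eulerian path exists iff graph is connected and has 0 or 2 odd-degree vertices

Graph is connected with 0 odd-degree vertices.
Both Eulerian circuit and Eulerian path exist.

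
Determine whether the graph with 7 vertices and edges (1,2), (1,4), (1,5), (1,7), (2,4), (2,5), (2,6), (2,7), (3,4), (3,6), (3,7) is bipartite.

Step 1: Attempt 2-coloring using BFS:
  Start at vertex 1, assign color 0
  Color vertex 2 with color 1 (neighbor of 1)
  Color vertex 4 with color 1 (neighbor of 1)
  Color vertex 5 with color 1 (neighbor of 1)
  Color vertex 7 with color 1 (neighbor of 1)

Step 2: Conflict found! Vertices 2 and 4 are adjacent but have the same color.
This means the graph contains an odd cycle.

The graph is NOT bipartite.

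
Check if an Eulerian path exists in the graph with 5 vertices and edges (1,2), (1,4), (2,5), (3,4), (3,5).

Step 1: Find the degree of each vertex:
  deg(1) = 2
  deg(2) = 2
  deg(3) = 2
  deg(4) = 2
  deg(5) = 2

Step 2: Count vertices with odd degree:
  All vertices have even degree (0 odd-degree vertices)

Step 3: Apply Euler's theorem:
  - Eulerian circuit exists iff graph is connected and all vertices have even degree
  - Eulerian path exists iff graph is connected and has 0 or 2 odd-degree vertices

Graph is connected with 0 odd-degree vertices.
Both Eulerian circuit and Eulerian path exist.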